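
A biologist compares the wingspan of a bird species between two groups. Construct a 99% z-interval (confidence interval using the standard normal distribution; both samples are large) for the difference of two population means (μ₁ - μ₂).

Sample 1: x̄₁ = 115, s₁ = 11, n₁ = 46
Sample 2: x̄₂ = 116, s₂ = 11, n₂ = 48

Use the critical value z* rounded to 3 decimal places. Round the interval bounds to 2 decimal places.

Both samples are large (n₁ = 46 ≥ 30, n₂ = 48 ≥ 30), so a z-interval for the difference of means applies.

Point estimate: x̄₁ - x̄₂ = 115 - 116 = -1

Standard error: SE = √(s₁²/n₁ + s₂²/n₂)
= √(11²/46 + 11²/48)
= √(2.630435 + 2.520833)
= 2.269641

For 99% confidence, z* = 2.576 (from standard normal table)
Margin of error: E = z* × SE = 2.576 × 2.269641 = 5.8466

Z-interval: (x̄₁ - x̄₂) ± E = -1 ± 5.8466 = (-6.8466, 4.8466)

Rounded to 2 decimal places:

(-6.85, 4.85)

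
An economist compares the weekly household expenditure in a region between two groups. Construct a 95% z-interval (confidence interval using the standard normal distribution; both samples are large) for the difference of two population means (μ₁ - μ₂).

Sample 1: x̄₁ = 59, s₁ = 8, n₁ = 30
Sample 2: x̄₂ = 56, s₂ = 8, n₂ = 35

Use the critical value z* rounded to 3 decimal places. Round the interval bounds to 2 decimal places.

Both samples are large (n₁ = 30 ≥ 30, n₂ = 35 ≥ 30), so a z-interval for the difference of means applies.

Point estimate: x̄₁ - x̄₂ = 59 - 56 = 3

Standard error: SE = √(s₁²/n₁ + s₂²/n₂)
= √(8²/30 + 8²/35)
= √(2.133333 + 1.828571)
= 1.990453

For 95% confidence, z* = 1.96 (from standard normal table)
Margin of error: E = z* × SE = 1.96 × 1.990453 = 3.9013

Z-interval: (x̄₁ - x̄₂) ± E = 3 ± 3.9013 = (-0.9013, 6.9013)

Rounded to 2 decimal places:

(-0.90, 6.90)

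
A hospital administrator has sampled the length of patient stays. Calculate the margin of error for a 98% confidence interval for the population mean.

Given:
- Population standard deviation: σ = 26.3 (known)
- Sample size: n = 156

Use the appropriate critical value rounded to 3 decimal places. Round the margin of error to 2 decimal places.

The population standard deviation σ is known, so use the z-interval margin of error formula.

For 98% confidence, z* = 2.326 (from standard normal table)

Margin of error formula for z-interval: E = z* × σ/√n

E = 2.326 × 26.3/√156
  = 2.326 × 2.105685
  = 4.8978

Rounded to 2 decimal places:

4.90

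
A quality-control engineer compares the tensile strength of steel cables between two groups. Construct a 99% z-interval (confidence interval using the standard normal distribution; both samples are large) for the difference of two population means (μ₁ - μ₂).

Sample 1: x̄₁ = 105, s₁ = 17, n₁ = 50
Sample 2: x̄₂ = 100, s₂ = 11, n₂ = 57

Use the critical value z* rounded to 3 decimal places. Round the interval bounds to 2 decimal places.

Both samples are large (n₁ = 50 ≥ 30, n₂ = 57 ≥ 30), so a z-interval for the difference of means applies.

Point estimate: x̄₁ - x̄₂ = 105 - 100 = 5

Standard error: SE = √(s₁²/n₁ + s₂²/n₂)
= √(17²/50 + 11²/57)
= √(5.780000 + 2.122807)
= 2.811193

For 99% confidence, z* = 2.576 (from standard normal table)
Margin of error: E = z* × SE = 2.576 × 2.811193 = 7.2416

Z-interval: (x̄₁ - x̄₂) ± E = 5 ± 7.2416 = (-2.2416, 12.2416)

Rounded to 2 decimal places:

(-2.24, 12.24)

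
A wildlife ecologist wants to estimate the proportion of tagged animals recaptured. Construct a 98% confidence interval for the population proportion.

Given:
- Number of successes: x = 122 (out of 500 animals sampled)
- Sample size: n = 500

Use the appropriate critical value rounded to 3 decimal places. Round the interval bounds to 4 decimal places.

Sample proportion: p̂ = 122/500 = 0.244000

Check conditions for normal approximation:
  np̂ = 122 ≥ 10 ✓
  n(1-p̂) = 378 ≥ 10 ✓

The sample is large enough, so use a z-interval (normal approximation) for the proportion.

For 98% confidence, z* = 2.326 (from standard normal table)

Standard error: SE = √(p̂(1-p̂)/n) = √(0.244000×0.756000/500) = 0.01920750

Margin of error: E = z* × SE = 2.326 × 0.01920750 = 0.044677

Z-interval: p̂ ± E = 0.244000 ± 0.044677 = (0.199323, 0.288677)

Rounded to 4 decimal places:

(0.1993, 0.2887)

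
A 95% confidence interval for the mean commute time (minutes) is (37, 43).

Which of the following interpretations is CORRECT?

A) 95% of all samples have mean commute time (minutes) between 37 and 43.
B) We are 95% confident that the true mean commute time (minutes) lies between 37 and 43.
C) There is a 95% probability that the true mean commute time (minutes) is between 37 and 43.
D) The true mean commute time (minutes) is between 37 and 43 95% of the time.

A confidence interval represents our confidence in the procedure, not a probability statement about the parameter.

Key concept: If we repeated this sampling process many times and computed a 95% CI each time, about 95% of those intervals would contain the true population parameter.

For this specific interval (37, 43):
- Midpoint (point estimate): 40
- Margin of error: 3

The correct interpretation is the one stating confidence that the true parameter lies in the interval — option B.

B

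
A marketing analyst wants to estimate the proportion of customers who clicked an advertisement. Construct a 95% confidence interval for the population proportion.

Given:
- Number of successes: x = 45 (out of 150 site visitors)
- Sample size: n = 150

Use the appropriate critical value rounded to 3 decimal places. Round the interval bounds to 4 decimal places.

Sample proportion: p̂ = 45/150 = 0.300000

Check conditions for normal approximation:
  np̂ = 45 ≥ 10 ✓
  n(1-p̂) = 105 ≥ 10 ✓

The sample is large enough, so use a z-interval (normal approximation) for the proportion.

For 95% confidence, z* = 1.96 (from standard normal table)

Standard error: SE = √(p̂(1-p̂)/n) = √(0.300000×0.700000/150) = 0.03741657

Margin of error: E = z* × SE = 1.96 × 0.03741657 = 0.073336

Z-interval: p̂ ± E = 0.300000 ± 0.073336 = (0.226664, 0.373336)

Rounded to 4 decimal places:

(0.2267, 0.3733)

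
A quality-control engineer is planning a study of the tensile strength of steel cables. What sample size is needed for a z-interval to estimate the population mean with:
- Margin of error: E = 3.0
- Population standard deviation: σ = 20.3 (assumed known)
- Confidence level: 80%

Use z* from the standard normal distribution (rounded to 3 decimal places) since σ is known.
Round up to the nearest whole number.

Using z* since population σ is known (z-interval formula).

For 80% confidence, z* = 1.282 (from standard normal table)

Sample size formula for z-interval: n = (z*σ/E)²

n = (1.282 × 20.3 / 3.0)²
  = (8.674867)²
  = 75.2533

Round up to the nearest whole number: n = 76

76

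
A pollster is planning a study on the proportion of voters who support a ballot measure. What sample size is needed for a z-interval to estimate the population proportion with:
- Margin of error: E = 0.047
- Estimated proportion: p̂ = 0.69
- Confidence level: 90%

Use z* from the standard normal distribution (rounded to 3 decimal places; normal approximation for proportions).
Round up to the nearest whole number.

Using z* for proportion z-interval (normal approximation).

For 90% confidence, z* = 1.645 (from standard normal table)

Sample size formula for proportion z-interval: n = z*²p̂(1-p̂)/E²

n = 1.645² × 0.69 × 0.31 / 0.047²
  = 2.706025 × 0.2139 / 0.002209
  = 262.0275

Round up to the nearest whole number: n = 263

263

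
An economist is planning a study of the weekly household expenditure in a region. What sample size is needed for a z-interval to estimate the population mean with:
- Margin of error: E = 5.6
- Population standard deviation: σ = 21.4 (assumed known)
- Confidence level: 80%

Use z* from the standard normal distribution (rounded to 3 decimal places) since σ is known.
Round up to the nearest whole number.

Using z* since population σ is known (z-interval formula).

For 80% confidence, z* = 1.282 (from standard normal table)

Sample size formula for z-interval: n = (z*σ/E)²

n = (1.282 × 21.4 / 5.6)²
  = (4.899071)²
  = 24.0009

Round up to the nearest whole number: n = 25

25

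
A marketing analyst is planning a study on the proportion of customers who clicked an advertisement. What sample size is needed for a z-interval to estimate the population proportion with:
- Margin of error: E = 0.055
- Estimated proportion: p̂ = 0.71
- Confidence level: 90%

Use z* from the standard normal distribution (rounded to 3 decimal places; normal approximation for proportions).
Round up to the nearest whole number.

Using z* for proportion z-interval (normal approximation).

For 90% confidence, z* = 1.645 (from standard normal table)

Sample size formula for proportion z-interval: n = z*²p̂(1-p̂)/E²

n = 1.645² × 0.71 × 0.29 / 0.055²
  = 2.706025 × 0.2059 / 0.003025
  = 184.1886

Round up to the nearest whole number: n = 185

185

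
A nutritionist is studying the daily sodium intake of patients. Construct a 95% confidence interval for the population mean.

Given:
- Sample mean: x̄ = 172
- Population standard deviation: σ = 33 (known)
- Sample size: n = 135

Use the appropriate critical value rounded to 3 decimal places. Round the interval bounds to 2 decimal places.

The population standard deviation σ is known, so use a z-interval (standard normal critical value).

For 95% confidence, z* = 1.96 (from standard normal table)

Standard error: SE = σ/√n = 33/√135 = 2.840188

Margin of error: E = z* × SE = 1.96 × 2.840188 = 5.5668

Z-interval: x̄ ± E = 172 ± 5.5668 = (166.4332, 177.5668)

Rounded to 2 decimal places:

(166.43, 177.57)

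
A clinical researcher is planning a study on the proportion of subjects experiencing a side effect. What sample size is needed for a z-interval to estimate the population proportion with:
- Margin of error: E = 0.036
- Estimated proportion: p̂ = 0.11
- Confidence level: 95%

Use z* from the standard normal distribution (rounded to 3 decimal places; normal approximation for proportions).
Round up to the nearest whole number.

Using z* for proportion z-interval (normal approximation).

For 95% confidence, z* = 1.96 (from standard normal table)

Sample size formula for proportion z-interval: n = z*²p̂(1-p̂)/E²

n = 1.96² × 0.11 × 0.89 / 0.036²
  = 3.8416 × 0.0979 / 0.001296
  = 290.1949

Round up to the nearest whole number: n = 291

291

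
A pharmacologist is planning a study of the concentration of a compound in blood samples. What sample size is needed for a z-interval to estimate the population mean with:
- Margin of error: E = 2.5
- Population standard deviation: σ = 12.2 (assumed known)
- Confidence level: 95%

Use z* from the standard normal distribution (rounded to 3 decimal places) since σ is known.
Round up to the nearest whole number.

Using z* since population σ is known (z-interval formula).

For 95% confidence, z* = 1.96 (from standard normal table)

Sample size formula for z-interval: n = (z*σ/E)²

n = (1.96 × 12.2 / 2.5)²
  = (9.564800)²
  = 91.4854

Round up to the nearest whole number: n = 92

92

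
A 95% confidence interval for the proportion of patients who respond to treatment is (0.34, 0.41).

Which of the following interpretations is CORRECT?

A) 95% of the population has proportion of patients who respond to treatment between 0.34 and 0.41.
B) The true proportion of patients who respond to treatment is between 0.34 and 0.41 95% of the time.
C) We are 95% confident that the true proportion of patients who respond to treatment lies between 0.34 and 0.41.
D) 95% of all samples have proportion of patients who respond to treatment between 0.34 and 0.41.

A confidence interval represents our confidence in the procedure, not a probability statement about the parameter.

Key concept: If we repeated this sampling process many times and computed a 95% CI each time, about 95% of those intervals would contain the true population parameter.

For this specific interval (0.34, 0.41):
- Midpoint (point estimate): 0.375
- Margin of error: 0.035

The correct interpretation is the one stating confidence that the true parameter lies in the interval — option C.

C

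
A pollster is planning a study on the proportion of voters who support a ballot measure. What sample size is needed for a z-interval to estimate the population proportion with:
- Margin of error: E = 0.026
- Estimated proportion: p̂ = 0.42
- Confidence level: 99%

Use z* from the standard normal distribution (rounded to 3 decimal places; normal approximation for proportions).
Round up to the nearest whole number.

Using z* for proportion z-interval (normal approximation).

For 99% confidence, z* = 2.576 (from standard normal table)

Sample size formula for proportion z-interval: n = z*²p̂(1-p̂)/E²

n = 2.576² × 0.42 × 0.58 / 0.026²
  = 6.635776 × 0.2436 / 0.000676
  = 2391.2353

Round up to the nearest whole number: n = 2392

2392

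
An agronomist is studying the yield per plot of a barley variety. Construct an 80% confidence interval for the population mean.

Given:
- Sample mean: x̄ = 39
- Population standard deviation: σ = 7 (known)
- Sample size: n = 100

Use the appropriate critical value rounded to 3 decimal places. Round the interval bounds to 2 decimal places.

The population standard deviation σ is known, so use a z-interval (standard normal critical value).

For 80% confidence, z* = 1.282 (from standard normal table)

Standard error: SE = σ/√n = 7/√100 = 0.700000

Margin of error: E = z* × SE = 1.282 × 0.700000 = 0.8974

Z-interval: x̄ ± E = 39 ± 0.8974 = (38.1026, 39.8974)

Rounded to 2 decimal places:

(38.10, 39.90)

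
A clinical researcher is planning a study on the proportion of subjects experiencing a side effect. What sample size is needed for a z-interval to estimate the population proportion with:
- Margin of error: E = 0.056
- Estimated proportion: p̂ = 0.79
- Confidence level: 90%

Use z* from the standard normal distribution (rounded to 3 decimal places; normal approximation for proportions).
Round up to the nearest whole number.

Using z* for proportion z-interval (normal approximation).

For 90% confidence, z* = 1.645 (from standard normal table)

Sample size formula for proportion z-interval: n = z*²p̂(1-p̂)/E²

n = 1.645² × 0.79 × 0.21 / 0.056²
  = 2.706025 × 0.1659 / 0.003136
  = 143.1536

Round up to the nearest whole number: n = 144

144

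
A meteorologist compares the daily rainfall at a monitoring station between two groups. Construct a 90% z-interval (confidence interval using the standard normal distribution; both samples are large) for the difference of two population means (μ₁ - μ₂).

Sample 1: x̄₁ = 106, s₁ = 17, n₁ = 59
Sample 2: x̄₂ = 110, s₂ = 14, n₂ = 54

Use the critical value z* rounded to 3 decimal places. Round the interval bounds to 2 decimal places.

Both samples are large (n₁ = 59 ≥ 30, n₂ = 54 ≥ 30), so a z-interval for the difference of means applies.

Point estimate: x̄₁ - x̄₂ = 106 - 110 = -4

Standard error: SE = √(s₁²/n₁ + s₂²/n₂)
= √(17²/59 + 14²/54)
= √(4.898305 + 3.629630)
= 2.920263

For 90% confidence, z* = 1.645 (from standard normal table)
Margin of error: E = z* × SE = 1.645 × 2.920263 = 4.8038

Z-interval: (x̄₁ - x̄₂) ± E = -4 ± 4.8038 = (-8.8038, 0.8038)

Rounded to 2 decimal places:

(-8.80, 0.80)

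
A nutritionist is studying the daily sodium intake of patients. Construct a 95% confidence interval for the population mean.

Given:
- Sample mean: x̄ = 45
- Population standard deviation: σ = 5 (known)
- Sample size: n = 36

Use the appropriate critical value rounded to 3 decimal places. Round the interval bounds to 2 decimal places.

The population standard deviation σ is known, so use a z-interval (standard normal critical value).

For 95% confidence, z* = 1.96 (from standard normal table)

Standard error: SE = σ/√n = 5/√36 = 0.833333

Margin of error: E = z* × SE = 1.96 × 0.833333 = 1.6333

Z-interval: x̄ ± E = 45 ± 1.6333 = (43.3667, 46.6333)

Rounded to 2 decimal places:

(43.37, 46.63)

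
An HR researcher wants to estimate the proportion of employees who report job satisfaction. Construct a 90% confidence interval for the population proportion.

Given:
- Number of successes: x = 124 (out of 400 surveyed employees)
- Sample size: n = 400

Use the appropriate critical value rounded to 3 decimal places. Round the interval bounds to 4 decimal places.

Sample proportion: p̂ = 124/400 = 0.310000

Check conditions for normal approximation:
  np̂ = 124 ≥ 10 ✓
  n(1-p̂) = 276 ≥ 10 ✓

The sample is large enough, so use a z-interval (normal approximation) for the proportion.

For 90% confidence, z* = 1.645 (from standard normal table)

Standard error: SE = √(p̂(1-p̂)/n) = √(0.310000×0.690000/400) = 0.02312466

Margin of error: E = z* × SE = 1.645 × 0.02312466 = 0.038040

Z-interval: p̂ ± E = 0.310000 ± 0.038040 = (0.271960, 0.348040)

Rounded to 4 decimal places:

(0.2720, 0.3480)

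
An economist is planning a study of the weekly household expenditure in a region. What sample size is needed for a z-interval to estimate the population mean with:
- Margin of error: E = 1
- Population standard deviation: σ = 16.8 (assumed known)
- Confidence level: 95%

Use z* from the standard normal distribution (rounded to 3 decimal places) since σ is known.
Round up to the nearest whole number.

Using z* since population σ is known (z-interval formula).

For 95% confidence, z* = 1.96 (from standard normal table)

Sample size formula for z-interval: n = (z*σ/E)²

n = (1.96 × 16.8 / 1)²
  = (32.928000)²
  = 1084.2532

Round up to the nearest whole number: n = 1085

1085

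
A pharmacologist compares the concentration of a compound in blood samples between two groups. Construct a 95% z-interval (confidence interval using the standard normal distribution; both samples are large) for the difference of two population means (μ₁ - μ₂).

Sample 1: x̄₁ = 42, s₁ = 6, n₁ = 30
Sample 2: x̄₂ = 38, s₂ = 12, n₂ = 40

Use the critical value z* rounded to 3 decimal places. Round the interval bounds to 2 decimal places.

Both samples are large (n₁ = 30 ≥ 30, n₂ = 40 ≥ 30), so a z-interval for the difference of means applies.

Point estimate: x̄₁ - x̄₂ = 42 - 38 = 4

Standard error: SE = √(s₁²/n₁ + s₂²/n₂)
= √(6²/30 + 12²/40)
= √(1.200000 + 3.600000)
= 2.190890

For 95% confidence, z* = 1.96 (from standard normal table)
Margin of error: E = z* × SE = 1.96 × 2.190890 = 4.2941

Z-interval: (x̄₁ - x̄₂) ± E = 4 ± 4.2941 = (-0.2941, 8.2941)

Rounded to 2 decimal places:

(-0.29, 8.29)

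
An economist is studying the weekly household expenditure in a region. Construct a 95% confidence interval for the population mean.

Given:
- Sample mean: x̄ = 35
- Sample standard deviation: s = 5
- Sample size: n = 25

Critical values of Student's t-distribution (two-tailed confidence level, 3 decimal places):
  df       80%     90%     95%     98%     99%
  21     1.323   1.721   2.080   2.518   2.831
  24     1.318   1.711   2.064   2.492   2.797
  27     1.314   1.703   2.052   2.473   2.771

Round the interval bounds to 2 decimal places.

The population standard deviation σ is unknown (only the sample standard deviation s is given), so use a t-interval with df = n - 1 = 25 - 1 = 24.

For 95% confidence with df = 24, t* = 2.064 (from t-table)

Standard error: SE = s/√n = 5/√25 = 1.000000

Margin of error: E = t* × SE = 2.064 × 1.000000 = 2.0640

T-interval: x̄ ± E = 35 ± 2.0640 = (32.9360, 37.0640)

Rounded to 2 decimal places:

(32.94, 37.06)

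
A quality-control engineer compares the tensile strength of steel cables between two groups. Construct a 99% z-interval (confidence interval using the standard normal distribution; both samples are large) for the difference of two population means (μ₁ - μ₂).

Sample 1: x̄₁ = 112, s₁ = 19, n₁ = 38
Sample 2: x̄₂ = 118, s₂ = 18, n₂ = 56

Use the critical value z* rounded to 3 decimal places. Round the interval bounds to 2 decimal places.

Both samples are large (n₁ = 38 ≥ 30, n₂ = 56 ≥ 30), so a z-interval for the difference of means applies.

Point estimate: x̄₁ - x̄₂ = 112 - 118 = -6

Standard error: SE = √(s₁²/n₁ + s₂²/n₂)
= √(19²/38 + 18²/56)
= √(9.500000 + 5.785714)
= 3.909695

For 99% confidence, z* = 2.576 (from standard normal table)
Margin of error: E = z* × SE = 2.576 × 3.909695 = 10.0714

Z-interval: (x̄₁ - x̄₂) ± E = -6 ± 10.0714 = (-16.0714, 4.0714)

Rounded to 2 decimal places:

(-16.07, 4.07)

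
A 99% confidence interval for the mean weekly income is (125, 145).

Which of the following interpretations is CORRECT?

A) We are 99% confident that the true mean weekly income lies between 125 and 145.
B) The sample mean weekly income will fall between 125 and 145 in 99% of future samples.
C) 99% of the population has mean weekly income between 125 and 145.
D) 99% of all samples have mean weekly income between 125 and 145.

A confidence interval represents our confidence in the procedure, not a probability statement about the parameter.

Key concept: If we repeated this sampling process many times and computed a 99% CI each time, about 99% of those intervals would contain the true population parameter.

For this specific interval (125, 145):
- Midpoint (point estimate): 135
- Margin of error: 10

The correct interpretation is the one stating confidence that the true parameter lies in the interval — option A.

A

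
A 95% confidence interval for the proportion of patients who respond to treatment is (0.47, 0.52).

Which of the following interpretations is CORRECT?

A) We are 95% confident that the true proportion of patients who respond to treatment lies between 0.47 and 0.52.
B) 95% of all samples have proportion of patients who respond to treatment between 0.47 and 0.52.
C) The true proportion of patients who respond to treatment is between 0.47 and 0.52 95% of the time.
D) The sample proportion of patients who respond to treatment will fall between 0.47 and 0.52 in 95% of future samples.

A confidence interval represents our confidence in the procedure, not a probability statement about the parameter.

Key concept: If we repeated this sampling process many times and computed a 95% CI each time, about 95% of those intervals would contain the true population parameter.

For this specific interval (0.47, 0.52):
- Midpoint (point estimate): 0.495
- Margin of error: 0.025

The correct interpretation is the one stating confidence that the true parameter lies in the interval — option A.

A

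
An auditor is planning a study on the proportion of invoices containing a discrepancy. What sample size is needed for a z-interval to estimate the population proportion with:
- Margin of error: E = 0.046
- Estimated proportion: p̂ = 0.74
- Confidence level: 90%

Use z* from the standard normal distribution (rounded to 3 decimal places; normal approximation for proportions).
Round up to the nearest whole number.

Using z* for proportion z-interval (normal approximation).

For 90% confidence, z* = 1.645 (from standard normal table)

Sample size formula for proportion z-interval: n = z*²p̂(1-p̂)/E²

n = 1.645² × 0.74 × 0.26 / 0.046²
  = 2.706025 × 0.1924 / 0.002116
  = 246.0488

Round up to the nearest whole number: n = 247

247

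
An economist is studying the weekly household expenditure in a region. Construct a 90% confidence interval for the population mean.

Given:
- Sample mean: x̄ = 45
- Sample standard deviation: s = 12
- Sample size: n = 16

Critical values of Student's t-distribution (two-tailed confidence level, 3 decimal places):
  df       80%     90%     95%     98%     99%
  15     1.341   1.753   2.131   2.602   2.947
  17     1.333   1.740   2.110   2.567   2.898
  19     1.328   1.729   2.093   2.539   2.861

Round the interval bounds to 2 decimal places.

The population standard deviation σ is unknown (only the sample standard deviation s is given), so use a t-interval with df = n - 1 = 16 - 1 = 15.

For 90% confidence with df = 15, t* = 1.753 (from t-table)

Standard error: SE = s/√n = 12/√16 = 3.000000

Margin of error: E = t* × SE = 1.753 × 3.000000 = 5.2590

T-interval: x̄ ± E = 45 ± 5.2590 = (39.7410, 50.2590)

Rounded to 2 decimal places:

(39.74, 50.26)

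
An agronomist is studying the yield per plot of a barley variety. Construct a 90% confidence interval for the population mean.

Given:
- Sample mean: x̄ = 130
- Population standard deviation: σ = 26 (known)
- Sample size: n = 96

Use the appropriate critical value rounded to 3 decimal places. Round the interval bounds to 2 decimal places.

The population standard deviation σ is known, so use a z-interval (standard normal critical value).

For 90% confidence, z* = 1.645 (from standard normal table)

Standard error: SE = σ/√n = 26/√96 = 2.653614

Margin of error: E = z* × SE = 1.645 × 2.653614 = 4.3652

Z-interval: x̄ ± E = 130 ± 4.3652 = (125.6348, 134.3652)

Rounded to 2 decimal places:

(125.63, 134.37)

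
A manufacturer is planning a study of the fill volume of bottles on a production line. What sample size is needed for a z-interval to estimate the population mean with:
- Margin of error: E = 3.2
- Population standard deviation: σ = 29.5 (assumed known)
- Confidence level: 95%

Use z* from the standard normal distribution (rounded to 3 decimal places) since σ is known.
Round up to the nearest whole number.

Using z* since population σ is known (z-interval formula).

For 95% confidence, z* = 1.96 (from standard normal table)

Sample size formula for z-interval: n = (z*σ/E)²

n = (1.96 × 29.5 / 3.2)²
  = (18.068750)²
  = 326.4797

Round up to the nearest whole number: n = 327

327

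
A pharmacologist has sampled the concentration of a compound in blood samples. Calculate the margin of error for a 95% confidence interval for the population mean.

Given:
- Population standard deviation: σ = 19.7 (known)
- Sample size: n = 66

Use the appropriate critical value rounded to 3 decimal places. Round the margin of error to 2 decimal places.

The population standard deviation σ is known, so use the z-interval margin of error formula.

For 95% confidence, z* = 1.96 (from standard normal table)

Margin of error formula for z-interval: E = z* × σ/√n

E = 1.96 × 19.7/√66
  = 1.96 × 2.424902
  = 4.7528

Rounded to 2 decimal places:

4.75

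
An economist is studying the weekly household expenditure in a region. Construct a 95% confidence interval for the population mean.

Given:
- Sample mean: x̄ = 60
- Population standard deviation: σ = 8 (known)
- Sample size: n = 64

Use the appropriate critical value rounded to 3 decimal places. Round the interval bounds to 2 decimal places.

The population standard deviation σ is known, so use a z-interval (standard normal critical value).

For 95% confidence, z* = 1.96 (from standard normal table)

Standard error: SE = σ/√n = 8/√64 = 1.000000

Margin of error: E = z* × SE = 1.96 × 1.000000 = 1.9600

Z-interval: x̄ ± E = 60 ± 1.9600 = (58.0400, 61.9600)

Rounded to 2 decimal places:

(58.04, 61.96)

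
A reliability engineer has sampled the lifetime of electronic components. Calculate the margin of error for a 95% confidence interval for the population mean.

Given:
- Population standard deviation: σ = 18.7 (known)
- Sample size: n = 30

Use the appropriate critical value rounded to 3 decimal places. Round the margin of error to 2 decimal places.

The population standard deviation σ is known, so use the z-interval margin of error formula.

For 95% confidence, z* = 1.96 (from standard normal table)

Margin of error formula for z-interval: E = z* × σ/√n

E = 1.96 × 18.7/√30
  = 1.96 × 3.414137
  = 6.6917

Rounded to 2 decimal places:

6.69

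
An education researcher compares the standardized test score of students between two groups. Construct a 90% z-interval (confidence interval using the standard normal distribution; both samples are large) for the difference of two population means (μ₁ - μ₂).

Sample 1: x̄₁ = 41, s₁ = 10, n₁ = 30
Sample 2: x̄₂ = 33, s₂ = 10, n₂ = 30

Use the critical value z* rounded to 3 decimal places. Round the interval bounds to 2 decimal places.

Both samples are large (n₁ = 30 ≥ 30, n₂ = 30 ≥ 30), so a z-interval for the difference of means applies.

Point estimate: x̄₁ - x̄₂ = 41 - 33 = 8

Standard error: SE = √(s₁²/n₁ + s₂²/n₂)
= √(10²/30 + 10²/30)
= √(3.333333 + 3.333333)
= 2.581989

For 90% confidence, z* = 1.645 (from standard normal table)
Margin of error: E = z* × SE = 1.645 × 2.581989 = 4.2474

Z-interval: (x̄₁ - x̄₂) ± E = 8 ± 4.2474 = (3.7526, 12.2474)

Rounded to 2 decimal places:

(3.75, 12.25)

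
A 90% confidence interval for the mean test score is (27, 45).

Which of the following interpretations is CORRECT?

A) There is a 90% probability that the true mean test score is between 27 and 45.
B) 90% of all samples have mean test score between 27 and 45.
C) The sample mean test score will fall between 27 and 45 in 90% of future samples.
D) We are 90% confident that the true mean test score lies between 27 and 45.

A confidence interval represents our confidence in the procedure, not a probability statement about the parameter.

Key concept: If we repeated this sampling process many times and computed a 90% CI each time, about 90% of those intervals would contain the true population parameter.

For this specific interval (27, 45):
- Midpoint (point estimate): 36
- Margin of error: 9

The correct interpretation is the one stating confidence that the true parameter lies in the interval — option D.

D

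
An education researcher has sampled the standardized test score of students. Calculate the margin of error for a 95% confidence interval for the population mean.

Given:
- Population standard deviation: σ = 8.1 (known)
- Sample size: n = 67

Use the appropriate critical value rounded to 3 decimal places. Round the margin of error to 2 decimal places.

The population standard deviation σ is known, so use the z-interval margin of error formula.

For 95% confidence, z* = 1.96 (from standard normal table)

Margin of error formula for z-interval: E = z* × σ/√n

E = 1.96 × 8.1/√67
  = 1.96 × 0.989572
  = 1.9396

Rounded to 2 decimal places:

1.94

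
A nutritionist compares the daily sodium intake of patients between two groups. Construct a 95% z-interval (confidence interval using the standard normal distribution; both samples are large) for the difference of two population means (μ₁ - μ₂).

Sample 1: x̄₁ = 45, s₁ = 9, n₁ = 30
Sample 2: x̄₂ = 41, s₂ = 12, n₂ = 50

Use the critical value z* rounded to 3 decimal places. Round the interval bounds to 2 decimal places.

Both samples are large (n₁ = 30 ≥ 30, n₂ = 50 ≥ 30), so a z-interval for the difference of means applies.

Point estimate: x̄₁ - x̄₂ = 45 - 41 = 4

Standard error: SE = √(s₁²/n₁ + s₂²/n₂)
= √(9²/30 + 12²/50)
= √(2.700000 + 2.880000)
= 2.362202

For 95% confidence, z* = 1.96 (from standard normal table)
Margin of error: E = z* × SE = 1.96 × 2.362202 = 4.6299

Z-interval: (x̄₁ - x̄₂) ± E = 4 ± 4.6299 = (-0.6299, 8.6299)

Rounded to 2 decimal places:

(-0.63, 8.63)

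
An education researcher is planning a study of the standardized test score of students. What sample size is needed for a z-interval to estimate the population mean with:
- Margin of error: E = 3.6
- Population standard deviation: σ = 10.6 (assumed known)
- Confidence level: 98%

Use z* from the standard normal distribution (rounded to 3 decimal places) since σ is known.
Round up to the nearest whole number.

Using z* since population σ is known (z-interval formula).

For 98% confidence, z* = 2.326 (from standard normal table)

Sample size formula for z-interval: n = (z*σ/E)²

n = (2.326 × 10.6 / 3.6)²
  = (6.848778)²
  = 46.9058

Round up to the nearest whole number: n = 47

47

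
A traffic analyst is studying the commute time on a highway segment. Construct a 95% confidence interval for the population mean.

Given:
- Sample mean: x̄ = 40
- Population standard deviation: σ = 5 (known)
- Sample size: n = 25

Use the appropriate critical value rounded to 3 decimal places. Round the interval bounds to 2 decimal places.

The population standard deviation σ is known, so use a z-interval (standard normal critical value).

For 95% confidence, z* = 1.96 (from standard normal table)

Standard error: SE = σ/√n = 5/√25 = 1.000000

Margin of error: E = z* × SE = 1.96 × 1.000000 = 1.9600

Z-interval: x̄ ± E = 40 ± 1.9600 = (38.0400, 41.9600)

Rounded to 2 decimal places:

(38.04, 41.96)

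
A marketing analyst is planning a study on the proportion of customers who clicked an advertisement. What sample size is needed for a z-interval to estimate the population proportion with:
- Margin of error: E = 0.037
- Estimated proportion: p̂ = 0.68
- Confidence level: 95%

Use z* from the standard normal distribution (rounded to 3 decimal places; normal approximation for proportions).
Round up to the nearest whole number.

Using z* for proportion z-interval (normal approximation).

For 95% confidence, z* = 1.96 (from standard normal table)

Sample size formula for proportion z-interval: n = z*²p̂(1-p̂)/E²

n = 1.96² × 0.68 × 0.32 / 0.037²
  = 3.8416 × 0.2176 / 0.001369
  = 610.6152

Round up to the nearest whole number: n = 611

611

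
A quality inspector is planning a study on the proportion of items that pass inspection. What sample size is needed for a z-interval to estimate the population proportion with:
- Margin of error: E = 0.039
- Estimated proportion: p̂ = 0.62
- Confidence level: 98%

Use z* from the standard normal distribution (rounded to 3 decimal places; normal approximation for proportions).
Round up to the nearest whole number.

Using z* for proportion z-interval (normal approximation).

For 98% confidence, z* = 2.326 (from standard normal table)

Sample size formula for proportion z-interval: n = z*²p̂(1-p̂)/E²

n = 2.326² × 0.62 × 0.38 / 0.039²
  = 5.410276 × 0.2356 / 0.001521
  = 838.0414

Round up to the nearest whole number: n = 839

839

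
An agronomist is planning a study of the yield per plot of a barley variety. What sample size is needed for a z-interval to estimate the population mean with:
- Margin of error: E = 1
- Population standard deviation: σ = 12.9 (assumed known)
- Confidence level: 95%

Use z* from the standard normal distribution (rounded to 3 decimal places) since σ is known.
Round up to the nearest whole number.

Using z* since population σ is known (z-interval formula).

For 95% confidence, z* = 1.96 (from standard normal table)

Sample size formula for z-interval: n = (z*σ/E)²

n = (1.96 × 12.9 / 1)²
  = (25.284000)²
  = 639.2807

Round up to the nearest whole number: n = 640

640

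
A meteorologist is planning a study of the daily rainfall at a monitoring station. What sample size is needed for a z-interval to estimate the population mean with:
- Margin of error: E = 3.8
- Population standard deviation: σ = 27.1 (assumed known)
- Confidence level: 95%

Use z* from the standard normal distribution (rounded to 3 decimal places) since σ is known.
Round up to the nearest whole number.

Using z* since population σ is known (z-interval formula).

For 95% confidence, z* = 1.96 (from standard normal table)

Sample size formula for z-interval: n = (z*σ/E)²

n = (1.96 × 27.1 / 3.8)²
  = (13.977895)²
  = 195.3815

Round up to the nearest whole number: n = 196

196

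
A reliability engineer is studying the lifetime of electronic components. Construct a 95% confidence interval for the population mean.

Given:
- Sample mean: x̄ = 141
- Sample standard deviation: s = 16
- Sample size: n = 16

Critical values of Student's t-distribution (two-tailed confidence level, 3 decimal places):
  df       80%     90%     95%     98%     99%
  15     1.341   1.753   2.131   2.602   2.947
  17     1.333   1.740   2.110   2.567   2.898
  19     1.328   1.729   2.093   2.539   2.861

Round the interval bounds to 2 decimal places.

The population standard deviation σ is unknown (only the sample standard deviation s is given), so use a t-interval with df = n - 1 = 16 - 1 = 15.

For 95% confidence with df = 15, t* = 2.131 (from t-table)

Standard error: SE = s/√n = 16/√16 = 4.000000

Margin of error: E = t* × SE = 2.131 × 4.000000 = 8.5240

T-interval: x̄ ± E = 141 ± 8.5240 = (132.4760, 149.5240)

Rounded to 2 decimal places:

(132.48, 149.52)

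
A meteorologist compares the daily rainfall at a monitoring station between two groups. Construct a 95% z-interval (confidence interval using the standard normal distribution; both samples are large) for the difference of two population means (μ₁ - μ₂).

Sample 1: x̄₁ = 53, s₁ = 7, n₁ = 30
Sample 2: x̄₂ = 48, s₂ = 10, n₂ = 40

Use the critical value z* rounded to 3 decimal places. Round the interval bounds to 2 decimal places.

Both samples are large (n₁ = 30 ≥ 30, n₂ = 40 ≥ 30), so a z-interval for the difference of means applies.

Point estimate: x̄₁ - x̄₂ = 53 - 48 = 5

Standard error: SE = √(s₁²/n₁ + s₂²/n₂)
= √(7²/30 + 10²/40)
= √(1.633333 + 2.500000)
= 2.033060

For 95% confidence, z* = 1.96 (from standard normal table)
Margin of error: E = z* × SE = 1.96 × 2.033060 = 3.9848

Z-interval: (x̄₁ - x̄₂) ± E = 5 ± 3.9848 = (1.0152, 8.9848)

Rounded to 2 decimal places:

(1.02, 8.98)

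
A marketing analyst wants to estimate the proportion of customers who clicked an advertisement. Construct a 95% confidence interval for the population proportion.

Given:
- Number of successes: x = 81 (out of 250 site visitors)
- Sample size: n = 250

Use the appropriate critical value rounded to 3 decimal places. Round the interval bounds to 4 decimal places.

Sample proportion: p̂ = 81/250 = 0.324000

Check conditions for normal approximation:
  np̂ = 81 ≥ 10 ✓
  n(1-p̂) = 169 ≥ 10 ✓

The sample is large enough, so use a z-interval (normal approximation) for the proportion.

For 95% confidence, z* = 1.96 (from standard normal table)

Standard error: SE = √(p̂(1-p̂)/n) = √(0.324000×0.676000/250) = 0.02959892

Margin of error: E = z* × SE = 1.96 × 0.02959892 = 0.058014

Z-interval: p̂ ± E = 0.324000 ± 0.058014 = (0.265986, 0.382014)

Rounded to 4 decimal places:

(0.2660, 0.3820)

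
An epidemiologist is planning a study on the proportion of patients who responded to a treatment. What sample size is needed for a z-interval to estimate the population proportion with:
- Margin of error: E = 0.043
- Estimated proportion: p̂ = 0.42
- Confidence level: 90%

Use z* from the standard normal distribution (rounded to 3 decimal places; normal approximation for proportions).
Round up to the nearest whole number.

Using z* for proportion z-interval (normal approximation).

For 90% confidence, z* = 1.645 (from standard normal table)

Sample size formula for proportion z-interval: n = z*²p̂(1-p̂)/E²

n = 1.645² × 0.42 × 0.58 / 0.043²
  = 2.706025 × 0.2436 / 0.001849
  = 356.5104

Round up to the nearest whole number: n = 357

357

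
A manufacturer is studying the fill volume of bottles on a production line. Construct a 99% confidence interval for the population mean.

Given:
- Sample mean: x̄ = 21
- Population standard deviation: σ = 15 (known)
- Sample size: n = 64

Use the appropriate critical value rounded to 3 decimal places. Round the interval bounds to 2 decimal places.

The population standard deviation σ is known, so use a z-interval (standard normal critical value).

For 99% confidence, z* = 2.576 (from standard normal table)

Standard error: SE = σ/√n = 15/√64 = 1.875000

Margin of error: E = z* × SE = 2.576 × 1.875000 = 4.8300

Z-interval: x̄ ± E = 21 ± 4.8300 = (16.1700, 25.8300)

Rounded to 2 decimal places:

(16.17, 25.83)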